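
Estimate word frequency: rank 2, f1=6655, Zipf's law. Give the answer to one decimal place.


Zipf's law: f(r) = f(1) / r
f(1) = 6655
f(2) = 6655 / 2
= 3327.5 occurrences


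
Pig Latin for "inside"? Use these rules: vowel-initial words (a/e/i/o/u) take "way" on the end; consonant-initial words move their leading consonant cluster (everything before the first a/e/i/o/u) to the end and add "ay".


Word: "inside"
Starts with vowel → add 'way'
Pig Latin = "insideway"


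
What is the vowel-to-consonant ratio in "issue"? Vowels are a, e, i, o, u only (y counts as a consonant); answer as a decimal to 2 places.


Word: "issue"
Vowels (a,e,i,o,u): 3
Consonants: 2
Ratio = 3/2
= 1.50


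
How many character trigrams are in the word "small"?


Word: "small" (length 5)
Number of 3-grams = length - 3 + 1 = 5 - 3 + 1
= 3


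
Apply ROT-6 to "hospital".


Word: "hospital"
Shift: 6
Each letter → (letter + shift) mod 26:
  'h' (7) + 6 = 13 → 'n'
  'o' (14) + 6 = 20 → 'u'
  's' (18) + 6 = 24 → 'y'
  'p' (15) + 6 = 21 → 'v'
  'i' (8) + 6 = 14 → 'o'
  't' (19) + 6 = 25 → 'z'
  'a' (0) + 6 = 6 → 'g'
  'l' (11) + 6 = 17 → 'r'
Result = "nuyvozgr"


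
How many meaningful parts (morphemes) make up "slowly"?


Word: "slowly"
Morphemes: slow + -ly
Each morpheme carries meaning
= 2 morphemes


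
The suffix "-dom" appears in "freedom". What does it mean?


Suffix: -dom
As in: freedom -> free + -dom
Meaning = state / realm


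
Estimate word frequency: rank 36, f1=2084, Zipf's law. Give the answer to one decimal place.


Zipf's law: f(r) = f(1) / r
f(1) = 2084
f(36) = 2084 / 36
= 57.9 occurrences


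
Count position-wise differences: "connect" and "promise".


Comparing character by character (same length = 7):
  Pos 0: 'c' vs 'p' !=
  Pos 1: 'o' vs 'r' !=
  Pos 2: 'n' vs 'o' !=
  Pos 3: 'n' vs 'm' !=
  Pos 4: 'e' vs 'i' !=
  Pos 5: 'c' vs 's' !=
  Pos 6: 't' vs 'e' !=
Hamming distance = 7


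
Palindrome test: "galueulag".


Word: "galueulag"
Reversed: "galueulag"
Forward == Backward? galueulag == galueulag
Palindrome = Yes


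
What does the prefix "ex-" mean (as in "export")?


Prefix: ex-
Example: export (ex- + port)
Meaning = out / former


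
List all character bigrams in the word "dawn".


Word: "dawn" (length 4)
Number of bigrams = 4 - 2 + 1 = 3
  Position 0: "da"
  Position 1: "aw"
  Position 2: "wn"
Bigrams = "da", "aw", "wn"


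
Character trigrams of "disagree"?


Word: "disagree" (length 8)
Number of trigrams = 8 - 3 + 1 = 6
  Position 0: "dis"
  Position 1: "isa"
  Position 2: "sag"
  Position 3: "agr"
  Position 4: "gre"
  Position 5: "ree"
Trigrams = "dis", "isa", "sag", "agr", "gre", "ree"


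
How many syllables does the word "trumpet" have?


Word: "trumpet"
Syllable breakdown: trum | pet
Counting: 2 parts
= 2 syllables


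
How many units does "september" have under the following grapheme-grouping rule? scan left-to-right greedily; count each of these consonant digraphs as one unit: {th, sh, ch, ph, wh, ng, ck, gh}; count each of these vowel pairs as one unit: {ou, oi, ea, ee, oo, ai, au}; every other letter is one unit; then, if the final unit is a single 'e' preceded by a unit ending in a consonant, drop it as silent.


Word: "september" (9 letters)
Left-to-right scan:
  [1] 's' (letter)
  [2] 'e' (letter)
  [3] 'p' (letter)
  [4] 't' (letter)
  [5] 'e' (letter)
  [6] 'm' (letter)
  [7] 'b' (letter)
  [8] 'e' (letter)
  [9] 'r' (letter)
Units from scan: 9
Sound units = 9 units


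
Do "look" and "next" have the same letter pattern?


Pattern of "look": [0, 1, 1, 2]
Pattern of "next": [0, 1, 2, 3]
Patterns do not match
Same pattern = No


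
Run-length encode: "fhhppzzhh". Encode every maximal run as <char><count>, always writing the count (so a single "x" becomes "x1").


String: "fhhppzzhh"
Scanning for consecutive runs:
  'f' x 1
  'h' x 2
  'p' x 2
  'z' x 2
  'h' x 2
RLE = "f1h2p2z2h2"


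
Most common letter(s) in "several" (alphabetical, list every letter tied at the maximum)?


Word: "several"
Letter counts:
  'a': 1
  'e': 2
  'l': 1
  'r': 1
  's': 1
  'v': 1
Maximum count = 2
Most frequent = 'e' (2 times each)


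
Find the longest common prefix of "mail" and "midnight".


Word 1: "mail"
Word 2: "midnight"
Comparing from start:
  Pos 0: 'm' == 'm'
  Pos 1: 'a' != 'i' (stop)
LCP = "m" (length 1)


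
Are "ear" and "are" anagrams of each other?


Word 1: "ear" → sorted: aer
Word 2: "are" → sorted: aer
Same letters? aer == aer
Anagram = Yes


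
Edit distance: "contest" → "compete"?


Word 1: "contest" (length 7)
Word 2: "compete" (length 7)
One optimal edit sequence (insert/delete/substitute each cost 1):
  1. keep 'c'
  2. keep 'o'
  3. substitute 'n' -> 'm'  (+1)
  4. substitute 't' -> 'p'  (+1)
  5. keep 'e'
  6. substitute 's' -> 't'  (+1)
  7. substitute 't' -> 'e'  (+1)
Total edit operations: 4
Edit distance = 4


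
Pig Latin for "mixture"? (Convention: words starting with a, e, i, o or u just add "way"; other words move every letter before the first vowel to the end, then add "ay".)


Word: "mixture"
Starts with consonant(s) → move to end, add 'ay'
Consonant cluster: "m"
Pig Latin = "ixturemay"


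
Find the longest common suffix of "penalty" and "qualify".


Word 1: "penalty"
Word 2: "qualify"
Comparing from end:
  Pos -1: 'y' == 'y'
  Pos -2: 't' != 'f' (stop)
LCS = "y" (length 1)


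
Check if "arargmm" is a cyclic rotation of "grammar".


Word: "grammar", Candidate: "arargmm"
Method: check if candidate is substring of word+word
"grammargrammar" contains "arargmm"? No
Is rotation = No


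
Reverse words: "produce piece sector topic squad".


Original: "produce piece sector topic squad"
Words (1..n): produce | piece | sector | topic | squad
Reversed (n..1): squad | topic | sector | piece | produce
Result = "squad topic sector piece produce"


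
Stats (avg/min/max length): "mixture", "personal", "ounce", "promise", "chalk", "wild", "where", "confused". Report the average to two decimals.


Lengths: "mixture"=7, "personal"=8, "ounce"=5, "promise"=7, "chalk"=5, "wild"=4, "where"=5, "confused"=8
Sum = 49, Count = 8
Average = 49/8 = 6.13
= avg=6.13, min=4, max=8


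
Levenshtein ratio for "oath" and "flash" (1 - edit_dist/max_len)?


Word 1: "oath" (length 4)
Word 2: "flash" (length 5)
One optimal edit sequence:
  1. insert 'f'  (+1)
  2. substitute 'o' -> 'l'  (+1)
  3. keep 'a'
  4. substitute 't' -> 's'  (+1)
  5. keep 'h'
Edit distance = 3
Max length = max(4, 5) = 5
Similarity = 1 - 3/5
= 0.4000


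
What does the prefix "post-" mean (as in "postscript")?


Prefix: post-
As in: postscript -> post- + script
Meaning = after


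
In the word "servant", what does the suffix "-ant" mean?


Suffix: -ant
As in: servant -> serve + -ant, with a spelling change
Meaning = one who / that which


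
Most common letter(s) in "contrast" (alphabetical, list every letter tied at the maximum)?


Word: "contrast"
Letter counts:
  'a': 1
  'c': 1
  'n': 1
  'o': 1
  'r': 1
  's': 1
  't': 2
Maximum count = 2
Most frequent = 't' (2 times each)


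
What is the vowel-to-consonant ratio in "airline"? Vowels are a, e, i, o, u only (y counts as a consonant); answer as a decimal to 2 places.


Word: "airline"
Vowels (a,e,i,o,u): 4
Consonants: 3
Ratio = 4/3
= 1.33


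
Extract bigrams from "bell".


Word: "bell" (length 4)
Number of bigrams = 4 - 2 + 1 = 3
  Position 0: "be"
  Position 1: "el"
  Position 2: "ll"
Bigrams = "be", "el", "ll"


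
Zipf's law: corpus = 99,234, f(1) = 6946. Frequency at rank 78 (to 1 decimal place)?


Zipf's law: f(r) = f(1) / r
f(1) = 6946
f(78) = 6946 / 78
= 89.1 occurrences


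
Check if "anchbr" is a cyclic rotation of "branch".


Word: "branch", Candidate: "anchbr"
Method: check if candidate is substring of word+word
"branchbranch" contains "anchbr"? Yes
Is rotation = Yes


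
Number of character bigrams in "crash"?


Word: "crash" (length 5)
Number of 2-grams = length - 2 + 1 = 5 - 2 + 1
= 4


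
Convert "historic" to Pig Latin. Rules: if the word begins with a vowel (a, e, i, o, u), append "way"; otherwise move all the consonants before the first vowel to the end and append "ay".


Word: "historic"
Starts with consonant(s) → move to end, add 'ay'
Consonant cluster: "h"
Pig Latin = "istorichay"


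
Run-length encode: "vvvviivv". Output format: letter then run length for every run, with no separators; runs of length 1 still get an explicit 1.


String: "vvvviivv"
Scanning for consecutive runs:
  'v' x 4
  'i' x 2
  'v' x 2
RLE = "v4i2v2"


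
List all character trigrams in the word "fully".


Word: "fully" (length 5)
Number of trigrams = 5 - 3 + 1 = 3
  Position 0: "ful"
  Position 1: "ull"
  Position 2: "lly"
Trigrams = "ful", "ull", "lly"


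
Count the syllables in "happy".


Word: "happy"
Syllable breakdown: hap / py
Counting: 2 parts
= 2 syllables


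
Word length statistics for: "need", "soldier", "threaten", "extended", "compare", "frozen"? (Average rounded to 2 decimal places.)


Lengths: "need"=4, "soldier"=7, "threaten"=8, "extended"=8, "compare"=7, "frozen"=6
Sum = 40, Count = 6
Average = 40/6 = 6.67
= avg=6.67, min=4, max=8


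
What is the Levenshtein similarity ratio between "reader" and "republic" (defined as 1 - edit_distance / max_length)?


Word 1: "reader" (length 6)
Word 2: "republic" (length 8)
One optimal edit sequence:
  1. keep 'r'
  2. keep 'e'
  3. insert 'p'  (+1)
  4. insert 'u'  (+1)
  5. substitute 'a' -> 'b'  (+1)
  6. substitute 'd' -> 'l'  (+1)
  7. substitute 'e' -> 'i'  (+1)
  8. substitute 'r' -> 'c'  (+1)
Edit distance = 6
Max length = max(6, 8) = 8
Similarity = 1 - 6/8
= 0.2500


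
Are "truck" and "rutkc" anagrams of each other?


Word 1: "truck" → sorted: ckrtu
Word 2: "rutkc" → sorted: ckrtu
Same letters? ckrtu == ckrtu
Anagram = Yes


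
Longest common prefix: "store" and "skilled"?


Word 1: "store"
Word 2: "skilled"
Comparing from start:
  Pos 0: 's' == 's'
  Pos 1: 't' != 'k' (stop)
LCP = "s" (length 1)


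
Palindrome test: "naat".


Word: "naat"
Reversed: "taan"
Forward == Backward? naat != taan
Palindrome = No


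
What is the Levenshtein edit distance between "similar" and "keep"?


Word 1: "similar" (length 7)
Word 2: "keep" (length 4)
One optimal edit sequence (insert/delete/substitute each cost 1):
  1. delete 's'  (+1)
  2. delete 'i'  (+1)
  3. delete 'm'  (+1)
  4. substitute 'i' -> 'k'  (+1)
  5. substitute 'l' -> 'e'  (+1)
  6. substitute 'a' -> 'e'  (+1)
  7. substitute 'r' -> 'p'  (+1)
Total edit operations: 7
Edit distance = 7


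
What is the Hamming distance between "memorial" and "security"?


Comparing character by character (same length = 8):
  Pos 0: 'm' vs 's' !=
  Pos 1: 'e' vs 'e' =
  Pos 2: 'm' vs 'c' !=
  Pos 3: 'o' vs 'u' !=
  Pos 4: 'r' vs 'r' =
  Pos 5: 'i' vs 'i' =
  Pos 6: 'a' vs 't' !=
  Pos 7: 'l' vs 'y' !=
Hamming distance = 5


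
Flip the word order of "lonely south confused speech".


Original: "lonely south confused speech"
Words (1..n): lonely | south | confused | speech
Reversed (n..1): speech | confused | south | lonely
Result = "speech confused south lonely"


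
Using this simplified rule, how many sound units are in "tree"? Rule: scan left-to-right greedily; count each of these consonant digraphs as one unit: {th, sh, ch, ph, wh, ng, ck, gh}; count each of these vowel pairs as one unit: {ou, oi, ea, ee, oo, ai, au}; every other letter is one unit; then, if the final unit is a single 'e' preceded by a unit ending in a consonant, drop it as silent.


Word: "tree" (4 letters)
Left-to-right scan:
  [1] 't' (letter)
  [2] 'r' (letter)
  [3] 'ee' (vowel-pair)
Units from scan: 3
Sound units = 3 units


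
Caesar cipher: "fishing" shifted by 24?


Word: "fishing"
Shift: 24
Each letter → (letter + shift) mod 26:
  'f' (5) + 24 = 3 → 'd'
  'i' (8) + 24 = 6 → 'g'
  's' (18) + 24 = 16 → 'q'
  'h' (7) + 24 = 5 → 'f'
  'i' (8) + 24 = 6 → 'g'
  'n' (13) + 24 = 11 → 'l'
  'g' (6) + 24 = 4 → 'e'
Result = "dgqfgle"


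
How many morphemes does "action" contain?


Word: "action"
Morphemes: act / -ion
Each morpheme carries meaning
= 2 morphemes


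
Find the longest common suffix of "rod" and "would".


Word 1: "rod"
Word 2: "would"
Comparing from end:
  Pos -1: 'd' == 'd'
  Pos -2: 'o' != 'l' (stop)
LCS = "d" (length 1)


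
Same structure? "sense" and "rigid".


Pattern of "sense": [0, 1, 2, 0, 1]
Pattern of "rigid": [0, 1, 2, 1, 3]
Patterns do not match
Same pattern = No


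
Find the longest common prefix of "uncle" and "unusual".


Word 1: "uncle"
Word 2: "unusual"
Comparing from start:
  Pos 0: 'u' == 'u'
  Pos 1: 'n' == 'n'
  Pos 2: 'c' != 'u' (stop)
LCP = "un" (length 2)


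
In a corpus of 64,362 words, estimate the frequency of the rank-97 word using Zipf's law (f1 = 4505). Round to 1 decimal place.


Zipf's law: f(r) = f(1) / r
f(1) = 4505
f(97) = 4505 / 97
= 46.4 occurrences


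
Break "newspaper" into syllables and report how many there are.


Word: "newspaper"
Syllable breakdown: news | pa | per
Counting: 3 parts
= 3 syllables


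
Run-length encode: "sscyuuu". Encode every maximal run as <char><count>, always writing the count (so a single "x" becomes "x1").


String: "sscyuuu"
Scanning for consecutive runs:
  's' x 2
  'c' x 1
  'y' x 1
  'u' x 3
RLE = "s2c1y1u3"


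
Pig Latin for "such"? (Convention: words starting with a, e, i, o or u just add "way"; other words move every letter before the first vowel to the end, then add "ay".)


Word: "such"
Starts with consonant(s) → move to end, add 'ay'
Consonant cluster: "s"
Pig Latin = "uchsay"


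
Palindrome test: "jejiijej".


Word: "jejiijej"
Reversed: "jejiijej"
Forward == Backward? jejiijej == jejiijej
Palindrome = Yes


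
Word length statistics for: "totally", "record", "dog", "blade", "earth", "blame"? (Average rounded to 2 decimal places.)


Lengths: "totally"=7, "record"=6, "dog"=3, "blade"=5, "earth"=5, "blame"=5
Sum = 31, Count = 6
Average = 31/6 = 5.17
= avg=5.17, min=3, max=7


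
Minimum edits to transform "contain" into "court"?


Word 1: "contain" (length 7)
Word 2: "court" (length 5)
One optimal edit sequence (insert/delete/substitute each cost 1):
  1. keep 'c'
  2. keep 'o'
  3. delete 'n'  (+1)
  4. delete 't'  (+1)
  5. substitute 'a' -> 'u'  (+1)
  6. substitute 'i' -> 'r'  (+1)
  7. substitute 'n' -> 't'  (+1)
Total edit operations: 5
Edit distance = 5


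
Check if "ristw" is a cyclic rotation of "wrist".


Word: "wrist", Candidate: "ristw"
Method: check if candidate is substring of word+word
"wristwrist" contains "ristw"? Yes
Is rotation = Yes


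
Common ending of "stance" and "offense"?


Word 1: "stance"
Word 2: "offense"
Comparing from end:
  Pos -1: 'e' == 'e'
  Pos -2: 'c' != 's' (stop)
LCS = "e" (length 1)


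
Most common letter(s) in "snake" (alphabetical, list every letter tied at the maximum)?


Word: "snake"
Letter counts:
  'a': 1
  'e': 1
  'k': 1
  'n': 1
  's': 1
Maximum count = 1
Most frequent = 'a', 'e', 'k', 'n', 's' (1 time each)


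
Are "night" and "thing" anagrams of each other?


Word 1: "night" → sorted: ghint
Word 2: "thing" → sorted: ghint
Same letters? ghint == ghint
Anagram = Yes


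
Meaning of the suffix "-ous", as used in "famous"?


Suffix: -ous
Example: famous = fame + -ous, with a spelling change
Meaning = having quality of


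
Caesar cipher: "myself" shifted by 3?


Word: "myself"
Shift: 3
Each letter → (letter + shift) mod 26:
  'm' (12) + 3 = 15 → 'p'
  'y' (24) + 3 = 1 → 'b'
  's' (18) + 3 = 21 → 'v'
  'e' (4) + 3 = 7 → 'h'
  'l' (11) + 3 = 14 → 'o'
  'f' (5) + 3 = 8 → 'i'
Result = "pbvhoi"


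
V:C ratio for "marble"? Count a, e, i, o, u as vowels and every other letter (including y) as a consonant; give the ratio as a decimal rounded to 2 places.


Word: "marble"
Vowels (a,e,i,o,u): 2
Consonants: 4
Ratio = 2/4
= 0.50


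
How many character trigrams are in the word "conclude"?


Word: "conclude" (length 8)
Number of 3-grams = length - 3 + 1 = 8 - 3 + 1
= 6


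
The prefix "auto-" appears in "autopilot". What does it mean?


Prefix: auto-
Example: autopilot (auto- + pilot)
Meaning = self


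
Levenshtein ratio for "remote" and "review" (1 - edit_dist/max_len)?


Word 1: "remote" (length 6)
Word 2: "review" (length 6)
One optimal edit sequence:
  1. keep 'r'
  2. keep 'e'
  3. substitute 'm' -> 'v'  (+1)
  4. substitute 'o' -> 'i'  (+1)
  5. substitute 't' -> 'e'  (+1)
  6. substitute 'e' -> 'w'  (+1)
Edit distance = 4
Max length = max(6, 6) = 6
Similarity = 1 - 4/6
= 0.3333


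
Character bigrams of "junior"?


Word: "junior" (length 6)
Number of bigrams = 6 - 2 + 1 = 5
  Position 0: "ju"
  Position 1: "un"
  Position 2: "ni"
  Position 3: "io"
  Position 4: "or"
Bigrams = "ju", "un", "ni", "io", "or"


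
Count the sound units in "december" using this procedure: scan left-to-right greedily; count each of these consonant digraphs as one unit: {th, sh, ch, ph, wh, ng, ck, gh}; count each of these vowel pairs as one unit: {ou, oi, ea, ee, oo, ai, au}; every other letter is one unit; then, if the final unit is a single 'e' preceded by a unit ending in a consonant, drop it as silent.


Word: "december" (8 letters)
Left-to-right scan:
  1. 'd' (letter)
  2. 'e' (letter)
  3. 'c' (letter)
  4. 'e' (letter)
  5. 'm' (letter)
  6. 'b' (letter)
  7. 'e' (letter)
  8. 'r' (letter)
Units from scan: 8
Sound units = 8 units


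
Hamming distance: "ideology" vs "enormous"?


Comparing character by character (same length = 8):
  Pos 0: 'i' vs 'e' !=
  Pos 1: 'd' vs 'n' !=
  Pos 2: 'e' vs 'o' !=
  Pos 3: 'o' vs 'r' !=
  Pos 4: 'l' vs 'm' !=
  Pos 5: 'o' vs 'o' =
  Pos 6: 'g' vs 'u' !=
  Pos 7: 'y' vs 's' !=
Hamming distance = 7


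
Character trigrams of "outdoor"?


Word: "outdoor" (length 7)
Number of trigrams = 7 - 3 + 1 = 5
  Position 0: "out"
  Position 1: "utd"
  Position 2: "tdo"
  Position 3: "doo"
  Position 4: "oor"
Trigrams = "out", "utd", "tdo", "doo", "oor"


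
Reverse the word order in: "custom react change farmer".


Original: "custom react change farmer"
Words (1..n): custom | react | change | farmer
Reversed (n..1): farmer | change | react | custom
Result = "farmer change react custom"


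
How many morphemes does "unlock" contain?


Word: "unlock"
Morphemes: un- | lock
Each morpheme carries meaning
= 2 morphemes


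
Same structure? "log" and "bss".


Pattern of "log": [0, 1, 2]
Pattern of "bss": [0, 1, 1]
Patterns do not match
Same pattern = No


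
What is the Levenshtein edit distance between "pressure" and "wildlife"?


Word 1: "pressure" (length 8)
Word 2: "wildlife" (length 8)
One optimal edit sequence (insert/delete/substitute each cost 1):
  1. substitute 'p' -> 'w'  (+1)
  2. substitute 'r' -> 'i'  (+1)
  3. substitute 'e' -> 'l'  (+1)
  4. substitute 's' -> 'd'  (+1)
  5. substitute 's' -> 'l'  (+1)
  6. substitute 'u' -> 'i'  (+1)
  7. substitute 'r' -> 'f'  (+1)
  8. keep 'e'
Total edit operations: 7
Edit distance = 7


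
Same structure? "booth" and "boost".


Pattern of "booth": [0, 1, 1, 2, 3]
Pattern of "boost": [0, 1, 1, 2, 3]
Patterns match
Same pattern = Yes


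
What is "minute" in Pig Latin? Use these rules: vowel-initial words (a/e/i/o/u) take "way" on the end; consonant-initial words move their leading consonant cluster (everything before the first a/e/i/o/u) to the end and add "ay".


Word: "minute"
Starts with consonant(s) → move to end, add 'ay'
Consonant cluster: "m"
Pig Latin = "inutemay"


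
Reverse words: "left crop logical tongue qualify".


Original: "left crop logical tongue qualify"
Words (1..n): left | crop | logical | tongue | qualify
Reversed (n..1): qualify | tongue | logical | crop | left
Result = "qualify tongue logical crop left"


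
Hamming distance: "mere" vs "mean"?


Comparing character by character (same length = 4):
  Pos 0: 'm' vs 'm' =
  Pos 1: 'e' vs 'e' =
  Pos 2: 'r' vs 'a' !=
  Pos 3: 'e' vs 'n' !=
Hamming distance = 2


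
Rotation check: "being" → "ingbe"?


Word: "being", Candidate: "ingbe"
Method: check if candidate is substring of word+word
"beingbeing" contains "ingbe"? Yes
Is rotation = Yes


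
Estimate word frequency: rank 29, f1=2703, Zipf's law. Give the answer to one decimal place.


Zipf's law: f(r) = f(1) / r
f(1) = 2703
f(29) = 2703 / 29
= 93.2 occurrences


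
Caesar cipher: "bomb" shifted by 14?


Word: "bomb"
Shift: 14
Each letter → (letter + shift) mod 26:
  'b' (1) + 14 = 15 → 'p'
  'o' (14) + 14 = 2 → 'c'
  'm' (12) + 14 = 0 → 'a'
  'b' (1) + 14 = 15 → 'p'
Result = "pcap"


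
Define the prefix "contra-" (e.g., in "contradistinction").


Prefix: contra-
As in: contradistinction -> contra- + distinction
Meaning = against


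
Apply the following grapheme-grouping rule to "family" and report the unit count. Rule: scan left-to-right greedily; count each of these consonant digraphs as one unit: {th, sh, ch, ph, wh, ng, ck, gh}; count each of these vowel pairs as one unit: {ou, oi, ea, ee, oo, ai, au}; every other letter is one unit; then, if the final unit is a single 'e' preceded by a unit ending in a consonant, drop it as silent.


Word: "family" (6 letters)
Left-to-right scan:
  1. 'f' (letter)
  2. 'a' (letter)
  3. 'm' (letter)
  4. 'i' (letter)
  5. 'l' (letter)
  6. 'y' (letter)
Units from scan: 6
Sound units = 6 units


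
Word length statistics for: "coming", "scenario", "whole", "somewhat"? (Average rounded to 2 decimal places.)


Lengths: "coming"=6, "scenario"=8, "whole"=5, "somewhat"=8
Sum = 27, Count = 4
Average = 27/4 = 6.75
= avg=6.75, min=5, max=8


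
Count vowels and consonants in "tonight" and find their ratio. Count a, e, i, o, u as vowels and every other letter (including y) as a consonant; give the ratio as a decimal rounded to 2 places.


Word: "tonight"
Vowels (a,e,i,o,u): 2
Consonants: 5
Ratio = 2/5
= 0.40


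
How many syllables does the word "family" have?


Word: "family"
Syllable breakdown: fam / i / ly
Counting: 3 parts
= 3 syllables


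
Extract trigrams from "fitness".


Word: "fitness" (length 7)
Number of trigrams = 7 - 3 + 1 = 5
  Position 0: "fit"
  Position 1: "itn"
  Position 2: "tne"
  Position 3: "nes"
  Position 4: "ess"
Trigrams = "fit", "itn", "tne", "nes", "ess"


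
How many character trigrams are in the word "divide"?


Word: "divide" (length 6)
Number of 3-grams = length - 3 + 1 = 6 - 3 + 1
= 4


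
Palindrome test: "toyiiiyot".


Word: "toyiiiyot"
Reversed: "toyiiiyot"
Forward == Backward? toyiiiyot == toyiiiyot
Palindrome = Yes


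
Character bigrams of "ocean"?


Word: "ocean" (length 5)
Number of bigrams = 5 - 2 + 1 = 4
  Position 0: "oc"
  Position 1: "ce"
  Position 2: "ea"
  Position 3: "an"
Bigrams = "oc", "ce", "ea", "an"


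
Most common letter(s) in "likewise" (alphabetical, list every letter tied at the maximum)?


Word: "likewise"
Letter counts:
  'e': 2
  'i': 2
  'k': 1
  'l': 1
  's': 1
  'w': 1
Maximum count = 2
Most frequent = 'e', 'i' (2 times each)


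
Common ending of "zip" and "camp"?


Word 1: "zip"
Word 2: "camp"
Comparing from end:
  Pos -1: 'p' == 'p'
  Pos -2: 'i' != 'm' (stop)
LCS = "p" (length 1)


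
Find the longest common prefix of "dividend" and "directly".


Word 1: "dividend"
Word 2: "directly"
Comparing from start:
  Pos 0: 'd' == 'd'
  Pos 1: 'i' == 'i'
  Pos 2: 'v' != 'r' (stop)
LCP = "di" (length 2)


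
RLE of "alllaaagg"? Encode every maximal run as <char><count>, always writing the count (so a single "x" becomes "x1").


String: "alllaaagg"
Scanning for consecutive runs:
  'a' x 1
  'l' x 3
  'a' x 3
  'g' x 2
RLE = "a1l3a3g2"


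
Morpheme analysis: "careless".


Word: "careless"
Morphemes: care | -less
Each morpheme carries meaning
= 2 morphemes


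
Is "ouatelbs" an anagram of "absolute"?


Word 1: "absolute" → sorted: abelostu
Word 2: "ouatelbs" → sorted: abelostu
Same letters? abelostu == abelostu
Anagram = Yes


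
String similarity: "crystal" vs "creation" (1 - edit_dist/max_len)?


Word 1: "crystal" (length 7)
Word 2: "creation" (length 8)
One optimal edit sequence:
  1. keep 'c'
  2. keep 'r'
  3. substitute 'y' -> 'e'  (+1)
  4. substitute 's' -> 'a'  (+1)
  5. keep 't'
  6. insert 'i'  (+1)
  7. substitute 'a' -> 'o'  (+1)
  8. substitute 'l' -> 'n'  (+1)
Edit distance = 5
Max length = max(7, 8) = 8
Similarity = 1 - 5/8
= 0.3750


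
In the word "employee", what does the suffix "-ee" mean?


Suffix: -ee
Example: employee (employ + -ee)
Meaning = one who receives


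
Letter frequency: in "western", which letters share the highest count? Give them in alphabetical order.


Word: "western"
Letter counts:
  'e': 2
  'n': 1
  'r': 1
  's': 1
  't': 1
  'w': 1
Maximum count = 2
Most frequent = 'e' (2 times each)


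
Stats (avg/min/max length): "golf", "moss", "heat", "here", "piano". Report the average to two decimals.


Lengths: "golf"=4, "moss"=4, "heat"=4, "here"=4, "piano"=5
Sum = 21, Count = 5
Average = 21/5 = 4.20
= avg=4.20, min=4, max=5


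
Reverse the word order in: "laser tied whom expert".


Original: "laser tied whom expert"
Words (1..n): laser | tied | whom | expert
Reversed (n..1): expert | whom | tied | laser
Result = "expert whom tied laser"


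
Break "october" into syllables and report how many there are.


Word: "october"
Syllable breakdown: oc-to-ber
Counting: 3 parts
= 3 syllables


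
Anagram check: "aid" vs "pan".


Word 1: "aid" → sorted: adi
Word 2: "pan" → sorted: anp
Same letters? adi != anp
Anagram = No


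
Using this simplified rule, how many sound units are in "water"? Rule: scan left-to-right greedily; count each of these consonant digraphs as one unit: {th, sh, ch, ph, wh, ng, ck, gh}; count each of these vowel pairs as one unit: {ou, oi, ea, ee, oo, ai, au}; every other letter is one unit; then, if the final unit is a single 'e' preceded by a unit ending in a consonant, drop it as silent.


Word: "water" (5 letters)
Left-to-right scan:
  (1) 'w' (letter)
  (2) 'a' (letter)
  (3) 't' (letter)
  (4) 'e' (letter)
  (5) 'r' (letter)
Units from scan: 5
Sound units = 5 units


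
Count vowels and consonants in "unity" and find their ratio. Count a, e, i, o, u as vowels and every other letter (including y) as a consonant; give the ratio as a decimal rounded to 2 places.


Word: "unity"
Vowels (a,e,i,o,u): 2
Consonants: 3
Ratio = 2/3
= 0.67


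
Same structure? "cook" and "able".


Pattern of "cook": [0, 1, 1, 2]
Pattern of "able": [0, 1, 2, 3]
Patterns do not match
Same pattern = No


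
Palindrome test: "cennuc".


Word: "cennuc"
Reversed: "cunnec"
Forward == Backward? cennuc != cunnec
Palindrome = No


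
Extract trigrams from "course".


Word: "course" (length 6)
Number of trigrams = 6 - 3 + 1 = 4
  Position 0: "cou"
  Position 1: "our"
  Position 2: "urs"
  Position 3: "rse"
Trigrams = "cou", "our", "urs", "rse"


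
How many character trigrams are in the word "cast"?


Word: "cast" (length 4)
Number of 3-grams = length - 3 + 1 = 4 - 3 + 1
= 2


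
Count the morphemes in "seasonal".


Word: "seasonal"
Morphemes: season / -al
Each morpheme carries meaning
= 2 morphemes


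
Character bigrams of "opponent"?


Word: "opponent" (length 8)
Number of bigrams = 8 - 2 + 1 = 7
  Position 0: "op"
  Position 1: "pp"
  Position 2: "po"
  Position 3: "on"
  Position 4: "ne"
  Position 5: "en"
  Position 6: "nt"
Bigrams = "op", "pp", "po", "on", "ne", "en", "nt"


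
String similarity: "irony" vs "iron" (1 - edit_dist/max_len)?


Word 1: "irony" (length 5)
Word 2: "iron" (length 4)
One optimal edit sequence:
  1. keep 'i'
  2. keep 'r'
  3. keep 'o'
  4. keep 'n'
  5. delete 'y'  (+1)
Edit distance = 1
Max length = max(5, 4) = 5
Similarity = 1 - 1/5
= 0.8000


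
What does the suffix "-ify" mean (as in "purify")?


Suffix: -ify
Example: purify (pure + -ify, with a spelling change)
Meaning = to make


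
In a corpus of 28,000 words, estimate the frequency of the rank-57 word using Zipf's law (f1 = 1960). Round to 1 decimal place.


Zipf's law: f(r) = f(1) / r
f(1) = 1960
f(57) = 1960 / 57
= 34.4 occurrences


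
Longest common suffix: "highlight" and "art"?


Word 1: "highlight"
Word 2: "art"
Comparing from end:
  Pos -1: 't' == 't'
  Pos -2: 'h' != 'r' (stop)
LCS = "t" (length 1)


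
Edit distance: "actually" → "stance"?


Word 1: "actually" (length 8)
Word 2: "stance" (length 6)
One optimal edit sequence (insert/delete/substitute each cost 1):
  1. delete 'a'  (+1)
  2. substitute 'c' -> 's'  (+1)
  3. keep 't'
  4. delete 'u'  (+1)
  5. keep 'a'
  6. substitute 'l' -> 'n'  (+1)
  7. substitute 'l' -> 'c'  (+1)
  8. substitute 'y' -> 'e'  (+1)
Total edit operations: 6
Edit distance = 6


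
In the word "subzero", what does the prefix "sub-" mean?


Prefix: sub-
Example: subzero (sub- + zero)
Meaning = under / below


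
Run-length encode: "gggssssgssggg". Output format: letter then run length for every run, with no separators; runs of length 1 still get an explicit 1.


String: "gggssssgssggg"
Scanning for consecutive runs:
  'g' x 3
  's' x 4
  'g' x 1
  's' x 2
  'g' x 3
RLE = "g3s4g1s2g3"


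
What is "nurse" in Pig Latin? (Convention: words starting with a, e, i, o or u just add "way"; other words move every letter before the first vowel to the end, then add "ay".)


Word: "nurse"
Starts with consonant(s) → move to end, add 'ay'
Consonant cluster: "n"
Pig Latin = "ursenay"


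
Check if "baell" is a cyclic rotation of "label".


Word: "label", Candidate: "baell"
Method: check if candidate is substring of word+word
"labellabel" contains "baell"? No
Is rotation = No


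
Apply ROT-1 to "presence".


Word: "presence"
Shift: 1
Each letter → (letter + shift) mod 26:
  'p' (15) + 1 = 16 → 'q'
  'r' (17) + 1 = 18 → 's'
  'e' (4) + 1 = 5 → 'f'
  's' (18) + 1 = 19 → 't'
  'e' (4) + 1 = 5 → 'f'
  'n' (13) + 1 = 14 → 'o'
  'c' (2) + 1 = 3 → 'd'
  'e' (4) + 1 = 5 → 'f'
Result = "qsftfodf"


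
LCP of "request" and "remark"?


Word 1: "request"
Word 2: "remark"
Comparing from start:
  Pos 0: 'r' == 'r'
  Pos 1: 'e' == 'e'
  Pos 2: 'q' != 'm' (stop)
LCP = "re" (length 2)


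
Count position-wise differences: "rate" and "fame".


Comparing character by character (same length = 4):
  Pos 0: 'r' vs 'f' !=
  Pos 1: 'a' vs 'a' =
  Pos 2: 't' vs 'm' !=
  Pos 3: 'e' vs 'e' =
Hamming distance = 2


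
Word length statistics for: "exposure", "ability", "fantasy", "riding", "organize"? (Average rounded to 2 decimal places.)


Lengths: "exposure"=8, "ability"=7, "fantasy"=7, "riding"=6, "organize"=8
Sum = 36, Count = 5
Average = 36/5 = 7.20
= avg=7.20, min=6, max=8


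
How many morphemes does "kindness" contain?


Word: "kindness"
Morphemes: kind | -ness
Each morpheme carries meaning
= 2 morphemes


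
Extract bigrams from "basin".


Word: "basin" (length 5)
Number of bigrams = 5 - 2 + 1 = 4
  Position 0: "ba"
  Position 1: "as"
  Position 2: "si"
  Position 3: "in"
Bigrams = "ba", "as", "si", "in"


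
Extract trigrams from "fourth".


Word: "fourth" (length 6)
Number of trigrams = 6 - 3 + 1 = 4
  Position 0: "fou"
  Position 1: "our"
  Position 2: "urt"
  Position 3: "rth"
Trigrams = "fou", "our", "urt", "rth"


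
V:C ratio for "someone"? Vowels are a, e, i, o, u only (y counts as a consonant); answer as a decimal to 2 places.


Word: "someone"
Vowels (a,e,i,o,u): 4
Consonants: 3
Ratio = 4/3
= 1.33


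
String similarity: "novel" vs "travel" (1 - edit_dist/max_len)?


Word 1: "novel" (length 5)
Word 2: "travel" (length 6)
One optimal edit sequence:
  1. insert 't'  (+1)
  2. substitute 'n' -> 'r'  (+1)
  3. substitute 'o' -> 'a'  (+1)
  4. keep 'v'
  5. keep 'e'
  6. keep 'l'
Edit distance = 3
Max length = max(5, 6) = 6
Similarity = 1 - 3/6
= 0.5000


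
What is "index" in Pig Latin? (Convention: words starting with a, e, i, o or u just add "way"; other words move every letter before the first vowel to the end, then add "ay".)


Word: "index"
Starts with vowel → add 'way'
Pig Latin = "indexway"


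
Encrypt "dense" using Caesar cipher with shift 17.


Word: "dense"
Shift: 17
Each letter → (letter + shift) mod 26:
  'd' (3) + 17 = 20 → 'u'
  'e' (4) + 17 = 21 → 'v'
  'n' (13) + 17 = 4 → 'e'
  's' (18) + 17 = 9 → 'j'
  'e' (4) + 17 = 21 → 'v'
Result = "uvejv"


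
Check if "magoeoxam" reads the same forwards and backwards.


Word: "magoeoxam"
Reversed: "maxoeogam"
Forward == Backward? magoeoxam != maxoeogam
Palindrome = No


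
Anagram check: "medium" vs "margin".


Word 1: "medium" → sorted: deimmu
Word 2: "margin" → sorted: agimnr
Same letters? deimmu != agimnr
Anagram = No


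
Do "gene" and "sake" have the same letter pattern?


Pattern of "gene": [0, 1, 2, 1]
Pattern of "sake": [0, 1, 2, 3]
Patterns do not match
Same pattern = No


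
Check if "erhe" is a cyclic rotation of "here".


Word: "here", Candidate: "erhe"
Method: check if candidate is substring of word+word
"herehere" contains "erhe"? No
Is rotation = No


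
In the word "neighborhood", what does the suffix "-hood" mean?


Suffix: -hood
Example: neighborhood (neighbor + -hood)
Meaning = state / condition


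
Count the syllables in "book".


Word: "book"
Syllable breakdown: book
Counting: 1 part
= 1 syllable


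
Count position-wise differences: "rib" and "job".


Comparing character by character (same length = 3):
  Pos 0: 'r' vs 'j' !=
  Pos 1: 'i' vs 'o' !=
  Pos 2: 'b' vs 'b' =
Hamming distance = 2


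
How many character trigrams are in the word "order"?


Word: "order" (length 5)
Number of 3-grams = length - 3 + 1 = 5 - 3 + 1
= 3


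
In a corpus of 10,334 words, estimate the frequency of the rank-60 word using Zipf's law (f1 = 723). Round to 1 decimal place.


Zipf's law: f(r) = f(1) / r
f(1) = 723
f(60) = 723 / 60
= 12.1 occurrences


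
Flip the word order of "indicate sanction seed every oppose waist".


Original: "indicate sanction seed every oppose waist"
Words (1..n): indicate | sanction | seed | every | oppose | waist
Reversed (n..1): waist | oppose | every | seed | sanction | indicate
Result = "waist oppose every seed sanction indicate"


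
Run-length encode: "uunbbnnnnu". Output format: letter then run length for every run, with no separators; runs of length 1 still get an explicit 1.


String: "uunbbnnnnu"
Scanning for consecutive runs:
  'u' x 2
  'n' x 1
  'b' x 2
  'n' x 4
  'u' x 1
RLE = "u2n1b2n4u1"


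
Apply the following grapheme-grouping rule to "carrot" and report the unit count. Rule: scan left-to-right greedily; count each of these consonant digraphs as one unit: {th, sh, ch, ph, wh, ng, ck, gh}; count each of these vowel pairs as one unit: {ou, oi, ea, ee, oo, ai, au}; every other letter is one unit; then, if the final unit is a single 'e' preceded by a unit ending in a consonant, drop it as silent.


Word: "carrot" (6 letters)
Left-to-right scan:
  (1) 'c' (letter)
  (2) 'a' (letter)
  (3) 'r' (letter)
  (4) 'r' (letter)
  (5) 'o' (letter)
  (6) 't' (letter)
Units from scan: 6
Sound units = 6 units


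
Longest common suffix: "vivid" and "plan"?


Word 1: "vivid"
Word 2: "plan"
Comparing from end:
  Pos -1: 'd' != 'n' (stop)
LCS = "" (length 0)


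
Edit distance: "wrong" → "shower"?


Word 1: "wrong" (length 5)
Word 2: "shower" (length 6)
One optimal edit sequence (insert/delete/substitute each cost 1):
  1. substitute 'w' -> 's'  (+1)
  2. substitute 'r' -> 'h'  (+1)
  3. keep 'o'
  4. insert 'w'  (+1)
  5. substitute 'n' -> 'e'  (+1)
  6. substitute 'g' -> 'r'  (+1)
Total edit operations: 5
Edit distance = 5


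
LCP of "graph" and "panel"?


Word 1: "graph"
Word 2: "panel"
Comparing from start:
  Pos 0: 'g' != 'p' (stop)
LCP = "" (length 0)


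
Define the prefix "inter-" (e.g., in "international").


Prefix: inter-
As in: international -> inter- + national
Meaning = between


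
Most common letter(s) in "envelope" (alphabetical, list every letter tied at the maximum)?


Word: "envelope"
Letter counts:
  'e': 3
  'l': 1
  'n': 1
  'o': 1
  'p': 1
  'v': 1
Maximum count = 3
Most frequent = 'e' (3 times each)


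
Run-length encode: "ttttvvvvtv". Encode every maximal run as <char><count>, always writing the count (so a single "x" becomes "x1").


String: "ttttvvvvtv"
Scanning for consecutive runs:
  't' x 4
  'v' x 4
  't' x 1
  'v' x 1
RLE = "t4v4t1v1"


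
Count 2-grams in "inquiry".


Word: "inquiry" (length 7)
Number of 2-grams = length - 2 + 1 = 7 - 2 + 1
= 6


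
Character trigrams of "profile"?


Word: "profile" (length 7)
Number of trigrams = 7 - 3 + 1 = 5
  Position 0: "pro"
  Position 1: "rof"
  Position 2: "ofi"
  Position 3: "fil"
  Position 4: "ile"
Trigrams = "pro", "rof", "ofi", "fil", "ile"


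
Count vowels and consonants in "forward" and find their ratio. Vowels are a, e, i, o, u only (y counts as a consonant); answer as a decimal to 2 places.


Word: "forward"
Vowels (a,e,i,o,u): 2
Consonants: 5
Ratio = 2/5
= 0.40


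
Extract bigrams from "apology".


Word: "apology" (length 7)
Number of bigrams = 7 - 2 + 1 = 6
  Position 0: "ap"
  Position 1: "po"
  Position 2: "ol"
  Position 3: "lo"
  Position 4: "og"
  Position 5: "gy"
Bigrams = "ap", "po", "ol", "lo", "og", "gy"


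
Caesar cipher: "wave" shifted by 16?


Word: "wave"
Shift: 16
Each letter → (letter + shift) mod 26:
  'w' (22) + 16 = 12 → 'm'
  'a' (0) + 16 = 16 → 'q'
  'v' (21) + 16 = 11 → 'l'
  'e' (4) + 16 = 20 → 'u'
Result = "mqlu"


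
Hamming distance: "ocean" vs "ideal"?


Comparing character by character (same length = 5):
  Pos 0: 'o' vs 'i' !=
  Pos 1: 'c' vs 'd' !=
  Pos 2: 'e' vs 'e' =
  Pos 3: 'a' vs 'a' =
  Pos 4: 'n' vs 'l' !=
Hamming distance = 3


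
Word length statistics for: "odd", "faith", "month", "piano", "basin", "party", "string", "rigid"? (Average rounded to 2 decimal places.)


Lengths: "odd"=3, "faith"=5, "month"=5, "piano"=5, "basin"=5, "party"=5, "string"=6, "rigid"=5
Sum = 39, Count = 8
Average = 39/8 = 4.88
= avg=4.88, min=3, max=6


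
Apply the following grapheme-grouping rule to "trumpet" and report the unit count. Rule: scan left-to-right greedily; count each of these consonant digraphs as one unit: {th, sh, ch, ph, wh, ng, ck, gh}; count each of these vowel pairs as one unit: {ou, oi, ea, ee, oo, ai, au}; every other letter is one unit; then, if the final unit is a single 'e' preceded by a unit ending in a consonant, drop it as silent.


Word: "trumpet" (7 letters)
Left-to-right scan:
  (1) 't' (letter)
  (2) 'r' (letter)
  (3) 'u' (letter)
  (4) 'm' (letter)
  (5) 'p' (letter)
  (6) 'e' (letter)
  (7) 't' (letter)
Units from scan: 7
Sound units = 7 units


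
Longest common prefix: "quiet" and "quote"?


Word 1: "quiet"
Word 2: "quote"
Comparing from start:
  Pos 0: 'q' == 'q'
  Pos 1: 'u' == 'u'
  Pos 2: 'i' != 'o' (stop)
LCP = "qu" (length 2)


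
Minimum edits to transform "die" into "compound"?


Word 1: "die" (length 3)
Word 2: "compound" (length 8)
One optimal edit sequence (insert/delete/substitute each cost 1):
  1. insert 'c'  (+1)
  2. insert 'o'  (+1)
  3. insert 'm'  (+1)
  4. insert 'p'  (+1)
  5. insert 'o'  (+1)
  6. substitute 'd' -> 'u'  (+1)
  7. substitute 'i' -> 'n'  (+1)
  8. substitute 'e' -> 'd'  (+1)
Total edit operations: 8
Edit distance = 8


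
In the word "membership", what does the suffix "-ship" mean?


Suffix: -ship
Example: membership = member + -ship
Meaning = state / position
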